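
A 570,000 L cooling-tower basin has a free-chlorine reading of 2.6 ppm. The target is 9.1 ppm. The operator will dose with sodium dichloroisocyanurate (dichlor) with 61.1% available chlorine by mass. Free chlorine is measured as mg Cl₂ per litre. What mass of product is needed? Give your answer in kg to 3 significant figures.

Chlorine deficit: 9.1 − 2.6 = 6.5 ppm = 6.5 mg/L as Cl₂.
Cl₂ equivalent needed: 6.5 mg/L × 570,000 L = 3,705,000 mg = 3705 g.
Product at 61.1% available chlorine: 3705 / 0.611 = 6064 g.

6.06 kg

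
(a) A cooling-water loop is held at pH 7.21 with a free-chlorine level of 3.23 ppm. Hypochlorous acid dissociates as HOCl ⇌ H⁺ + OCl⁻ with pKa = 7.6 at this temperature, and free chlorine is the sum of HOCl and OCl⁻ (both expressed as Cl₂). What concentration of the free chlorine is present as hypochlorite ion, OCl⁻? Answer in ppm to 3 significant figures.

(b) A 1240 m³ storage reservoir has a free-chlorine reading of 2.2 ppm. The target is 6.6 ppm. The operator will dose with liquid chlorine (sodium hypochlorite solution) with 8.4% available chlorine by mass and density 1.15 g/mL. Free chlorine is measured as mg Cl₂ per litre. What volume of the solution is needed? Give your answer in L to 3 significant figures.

(a) 0.935 ppm; (b) 56.5 L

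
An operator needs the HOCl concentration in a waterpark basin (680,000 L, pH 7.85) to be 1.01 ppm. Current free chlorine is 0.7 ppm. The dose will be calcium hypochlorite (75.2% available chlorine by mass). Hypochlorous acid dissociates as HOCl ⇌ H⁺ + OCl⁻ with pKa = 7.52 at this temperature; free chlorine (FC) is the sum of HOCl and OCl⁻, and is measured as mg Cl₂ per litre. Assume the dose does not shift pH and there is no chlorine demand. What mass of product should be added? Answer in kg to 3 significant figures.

2.23 kg

[OCl⁻]/[HOCl] = 10^(pH − pKa) = 10^(7.85 − 7.52) = 2.138; fraction as HOCl = 1/(1 + 2.138) = 0.3187.
Free chlorine required for 1.01 ppm HOCl: 1.01 / 0.3187 = 3.169 ppm.
FC to add: 3.169 − 0.7 = 2.469 mg/L as Cl₂.
Cl₂ equivalent: 2.469 mg/L × 680,000 L = 1679 g.
Product at 75.2% available Cl: 1679 / 0.752 = 2233 g.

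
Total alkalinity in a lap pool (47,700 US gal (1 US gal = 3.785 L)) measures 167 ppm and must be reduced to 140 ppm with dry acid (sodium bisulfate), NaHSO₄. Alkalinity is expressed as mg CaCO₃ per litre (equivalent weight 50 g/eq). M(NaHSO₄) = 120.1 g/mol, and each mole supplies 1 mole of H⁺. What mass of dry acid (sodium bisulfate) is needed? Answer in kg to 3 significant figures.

11.7 kg

Volume: 47,700 US gal × 3.785 L/gal = 180,544 L.
Alkalinity to neutralize: (167 − 140) = 27 mg/L as CaCO₃ × 180,544 L = 4875 g as CaCO₃.
Equivalents of H⁺ required: 4875 ÷ 50 g/eq = 97.49 eq = 97.49 mol NaHSO₄.
Mass of NaHSO₄: 97.49 × 120.1 = 11,710 g.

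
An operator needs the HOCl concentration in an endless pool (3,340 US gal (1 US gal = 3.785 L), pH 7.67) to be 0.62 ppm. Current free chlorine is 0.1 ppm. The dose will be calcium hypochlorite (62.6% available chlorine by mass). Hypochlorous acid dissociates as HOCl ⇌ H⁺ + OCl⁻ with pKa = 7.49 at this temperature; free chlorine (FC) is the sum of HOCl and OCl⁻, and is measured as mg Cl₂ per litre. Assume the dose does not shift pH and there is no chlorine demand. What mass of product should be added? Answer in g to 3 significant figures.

29.5 g

Volume: 3,340 US gal × 3.785 L/gal = 12,642 L.
[OCl⁻]/[HOCl] = 10^(pH − pKa) = 10^(7.67 − 7.49) = 1.514; fraction as HOCl = 1/(1 + 1.514) = 0.3978.
Free chlorine required for 0.62 ppm HOCl: 0.62 / 0.3978 = 1.558 ppm.
FC to add: 1.558 − 0.1 = 1.458 mg/L as Cl₂.
Cl₂ equivalent: 1.458 mg/L × 12,642 L = 18.44 g.
Product at 62.6% available Cl: 18.44 / 0.626 = 29.45 g.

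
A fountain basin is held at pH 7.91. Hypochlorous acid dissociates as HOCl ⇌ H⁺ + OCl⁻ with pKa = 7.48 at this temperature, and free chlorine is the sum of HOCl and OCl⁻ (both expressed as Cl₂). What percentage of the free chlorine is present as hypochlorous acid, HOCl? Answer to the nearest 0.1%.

27.1%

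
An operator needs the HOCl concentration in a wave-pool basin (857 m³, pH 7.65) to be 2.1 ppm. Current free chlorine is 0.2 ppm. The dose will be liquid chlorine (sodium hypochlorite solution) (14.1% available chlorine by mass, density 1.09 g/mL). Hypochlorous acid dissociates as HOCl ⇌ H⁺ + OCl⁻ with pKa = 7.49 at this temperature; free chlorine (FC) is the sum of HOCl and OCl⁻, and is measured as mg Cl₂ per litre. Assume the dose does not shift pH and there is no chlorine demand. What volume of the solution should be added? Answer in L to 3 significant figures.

27.5 L

Volume: 857 m³ = 857,000 L.
[OCl⁻]/[HOCl] = 10^(pH − pKa) = 10^(7.65 − 7.49) = 1.445; fraction as HOCl = 1/(1 + 1.445) = 0.4089.
Free chlorine required for 2.1 ppm HOCl: 2.1 / 0.4089 = 5.135 ppm.
FC to add: 5.135 − 0.2 = 4.935 mg/L as Cl₂.
Cl₂ equivalent: 4.935 mg/L × 857,000 L = 4230 g.
Product at 14.1% available Cl: 4230 / 0.141 = 30,000 g.
Volume: 30,000 g ÷ 1.09 g/mL = 27,520 mL.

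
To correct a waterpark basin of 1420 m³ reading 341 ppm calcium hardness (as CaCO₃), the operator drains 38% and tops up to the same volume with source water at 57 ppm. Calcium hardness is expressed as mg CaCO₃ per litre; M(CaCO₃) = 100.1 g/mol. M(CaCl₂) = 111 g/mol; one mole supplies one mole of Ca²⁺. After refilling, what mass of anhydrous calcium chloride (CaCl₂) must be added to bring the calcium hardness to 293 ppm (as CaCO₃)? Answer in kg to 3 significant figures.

94.4 kg

Volume: 1420 m³ = 1,420,000 L.
After draining 38% and refilling: 341 × 0.62 + 57 × 0.38 = 233.08 ppm.
Deficit to target: 293 − 233.08 = 59.92 mg/L.
As CaCO₃: 59.92 mg/L × 1,420,000 L = 85,090 g; ÷ 100.1 = 850 mol Ca²⁺.
Mass: 850 × 111 = 94,350 g.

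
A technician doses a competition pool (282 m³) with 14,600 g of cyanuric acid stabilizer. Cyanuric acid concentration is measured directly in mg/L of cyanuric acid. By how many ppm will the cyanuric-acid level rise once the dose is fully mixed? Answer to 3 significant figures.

Volume: 282 m³ = 282,000 L.
Rise: 14,600 g / 282,000 L × 1000 = 51.77 mg/L.

51.8 ppm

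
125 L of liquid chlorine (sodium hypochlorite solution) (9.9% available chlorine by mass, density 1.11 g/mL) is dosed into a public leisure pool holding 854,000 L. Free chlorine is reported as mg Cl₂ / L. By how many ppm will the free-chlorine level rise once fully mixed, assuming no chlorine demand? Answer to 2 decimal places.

16.08 ppm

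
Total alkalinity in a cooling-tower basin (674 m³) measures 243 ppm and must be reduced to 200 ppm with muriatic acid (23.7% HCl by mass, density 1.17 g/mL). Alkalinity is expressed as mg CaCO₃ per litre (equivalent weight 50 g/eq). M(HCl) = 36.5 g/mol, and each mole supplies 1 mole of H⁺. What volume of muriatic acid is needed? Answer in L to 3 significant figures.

Volume: 674 m³ = 674,000 L.
Alkalinity to neutralize: (243 − 200) = 43 mg/L as CaCO₃ × 674,000 L = 28,980 g as CaCO₃.
Equivalents of H⁺ required: 28,980 ÷ 50 g/eq = 579.6 eq = 579.6 mol HCl.
Mass of HCl: 579.6 × 36.5 = 21,160 g.
Mass of 23.7% solution: 21,160 / 0.237 = 89,270 g.
Volume: 89,270 g ÷ 1.17 g/mL = 76,300 mL.

76.3 L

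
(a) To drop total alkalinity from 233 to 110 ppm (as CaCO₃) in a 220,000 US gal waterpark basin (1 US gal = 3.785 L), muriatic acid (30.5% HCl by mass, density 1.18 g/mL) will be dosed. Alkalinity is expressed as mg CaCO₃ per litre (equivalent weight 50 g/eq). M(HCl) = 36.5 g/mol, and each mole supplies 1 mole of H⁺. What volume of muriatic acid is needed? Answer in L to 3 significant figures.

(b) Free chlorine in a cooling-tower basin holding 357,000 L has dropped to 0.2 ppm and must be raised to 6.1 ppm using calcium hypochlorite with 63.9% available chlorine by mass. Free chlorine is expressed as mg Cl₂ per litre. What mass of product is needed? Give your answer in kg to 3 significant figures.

(a) 208 L; (b) 3.30 kg

(a) Volume: 220,000 US gal × 3.785 L/gal = 832,700 L.
(a) Alkalinity to neutralize: (233 − 110) = 123 mg/L as CaCO₃ × 832,700 L = 102,400 g as CaCO₃.
(a) Equivalents of H⁺ required: 102,400 ÷ 50 g/eq = 2048 eq = 2048 mol HCl.
(a) Mass of HCl: 2048 × 36.5 = 74,770 g.
(a) Mass of 30.5% solution: 74,770 / 0.305 = 245,100 g.
(a) Volume: 245,100 g ÷ 1.18 g/mL = 207,700 mL.

(b) Chlorine deficit: 6.1 − 0.2 = 5.9 ppm = 5.9 mg/L as Cl₂.
(b) Cl₂ equivalent needed: 5.9 mg/L × 357,000 L = 2,106,000 mg = 2106 g.
(b) Product at 63.9% available chlorine: 2106 / 0.639 = 3296 g.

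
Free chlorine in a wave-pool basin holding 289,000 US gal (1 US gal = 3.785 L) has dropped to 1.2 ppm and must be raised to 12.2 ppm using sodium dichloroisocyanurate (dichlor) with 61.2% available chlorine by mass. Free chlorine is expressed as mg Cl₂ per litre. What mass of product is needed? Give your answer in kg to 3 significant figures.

Volume: 289,000 US gal × 3.785 L/gal = 1,093,865 L.
Chlorine deficit: 12.2 − 1.2 = 11 ppm = 11 mg/L as Cl₂.
Cl₂ equivalent needed: 11 mg/L × 1,093,865 L = 12,030,000 mg = 12,030 g.
Product at 61.2% available chlorine: 12,030 / 0.612 = 19,660 g.

19.7 kg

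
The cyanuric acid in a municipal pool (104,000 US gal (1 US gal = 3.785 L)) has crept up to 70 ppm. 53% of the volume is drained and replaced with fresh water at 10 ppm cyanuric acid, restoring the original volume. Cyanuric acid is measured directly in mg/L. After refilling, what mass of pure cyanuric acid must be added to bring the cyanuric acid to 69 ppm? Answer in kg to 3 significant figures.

Volume: 104,000 US gal × 3.785 L/gal = 393,640 L.
After draining 53% and refilling: 70 × 0.47 + 10 × 0.53 = 38.2 ppm.
Deficit to target: 69 − 38.2 = 30.8 mg/L.
Mass: 30.8 mg/L × 393,640 L = 12,120 g cyanuric acid.

12.1 kg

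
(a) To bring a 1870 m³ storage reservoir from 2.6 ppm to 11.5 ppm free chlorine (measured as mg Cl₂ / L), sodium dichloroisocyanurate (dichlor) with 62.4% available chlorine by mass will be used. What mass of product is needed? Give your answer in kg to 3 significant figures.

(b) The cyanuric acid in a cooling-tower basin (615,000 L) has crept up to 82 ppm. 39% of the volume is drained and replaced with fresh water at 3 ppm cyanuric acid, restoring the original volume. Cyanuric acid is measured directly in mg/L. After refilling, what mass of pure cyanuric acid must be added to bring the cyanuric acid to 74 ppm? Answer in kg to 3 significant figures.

(a) 26.7 kg; (b) 14.0 kg

(a) Volume: 1870 m³ = 1,870,000 L.
(a) Chlorine deficit: 11.5 − 2.6 = 8.9 ppm = 8.9 mg/L as Cl₂.
(a) Cl₂ equivalent needed: 8.9 mg/L × 1,870,000 L = 16,640,000 mg = 16,640 g.
(a) Product at 62.4% available chlorine: 16,640 / 0.624 = 26,670 g.

(b) After draining 39% and refilling: 82 × 0.61 + 3 × 0.39 = 51.19 ppm.
(b) Deficit to target: 74 − 51.19 = 22.81 mg/L.
(b) Mass: 22.81 mg/L × 615,000 L = 14,030 g cyanuric acid.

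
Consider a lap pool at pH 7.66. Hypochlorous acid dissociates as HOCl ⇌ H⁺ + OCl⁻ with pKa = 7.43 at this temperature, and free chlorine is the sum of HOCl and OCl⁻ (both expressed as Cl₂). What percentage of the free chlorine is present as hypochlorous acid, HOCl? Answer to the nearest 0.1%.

37.1%

[OCl⁻]/[HOCl] = 10^(pH − pKa) = 10^(7.66 − 7.43) = 10^0.23 = 1.698.
Fraction as HOCl = 1 / (1 + 1.698) = 0.3706.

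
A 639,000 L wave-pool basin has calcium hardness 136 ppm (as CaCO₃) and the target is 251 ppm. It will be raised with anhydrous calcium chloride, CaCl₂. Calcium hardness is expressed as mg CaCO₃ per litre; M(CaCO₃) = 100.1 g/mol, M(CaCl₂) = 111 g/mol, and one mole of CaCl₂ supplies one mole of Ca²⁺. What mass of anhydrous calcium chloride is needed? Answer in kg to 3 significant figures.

Hardness to add: (251 − 136) = 115 mg/L as CaCO₃ × 639,000 L = 73,480 g as CaCO₃.
Moles of Ca²⁺ (1 mol Ca²⁺ ≡ 1 mol CaCO₃): 73,480 / 100.1 g/mol = 734.1 mol.
Mass of CaCl₂: 734.1 × 111 = 81,490 g.

81.5 kg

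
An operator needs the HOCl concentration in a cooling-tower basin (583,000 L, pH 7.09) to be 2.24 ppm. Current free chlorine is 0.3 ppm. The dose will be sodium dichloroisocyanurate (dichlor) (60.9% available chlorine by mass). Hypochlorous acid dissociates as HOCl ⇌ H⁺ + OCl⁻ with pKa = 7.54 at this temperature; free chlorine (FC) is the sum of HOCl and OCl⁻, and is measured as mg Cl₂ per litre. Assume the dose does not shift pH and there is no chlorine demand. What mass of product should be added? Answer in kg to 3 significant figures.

[OCl⁻]/[HOCl] = 10^(pH − pKa) = 10^(7.09 − 7.54) = 0.3548; fraction as HOCl = 1/(1 + 0.3548) = 0.7381.
Free chlorine required for 2.24 ppm HOCl: 2.24 / 0.7381 = 3.035 ppm.
FC to add: 3.035 − 0.3 = 2.735 mg/L as Cl₂.
Cl₂ equivalent: 2.735 mg/L × 583,000 L = 1594 g.
Product at 60.9% available Cl: 1594 / 0.609 = 2618 g.

2.62 kg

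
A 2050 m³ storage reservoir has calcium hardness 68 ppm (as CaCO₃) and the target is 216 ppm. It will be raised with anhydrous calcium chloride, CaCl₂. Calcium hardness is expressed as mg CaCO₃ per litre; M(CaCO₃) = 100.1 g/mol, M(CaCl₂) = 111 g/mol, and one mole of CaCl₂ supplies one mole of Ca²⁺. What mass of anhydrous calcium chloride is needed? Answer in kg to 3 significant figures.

Volume: 2050 m³ = 2,050,000 L.
Hardness to add: (216 − 68) = 148 mg/L as CaCO₃ × 2,050,000 L = 303,400 g as CaCO₃.
Moles of Ca²⁺ (1 mol Ca²⁺ ≡ 1 mol CaCO₃): 303,400 / 100.1 g/mol = 3031 mol.
Mass of CaCl₂: 3031 × 111 = 336,400 g.

336 kg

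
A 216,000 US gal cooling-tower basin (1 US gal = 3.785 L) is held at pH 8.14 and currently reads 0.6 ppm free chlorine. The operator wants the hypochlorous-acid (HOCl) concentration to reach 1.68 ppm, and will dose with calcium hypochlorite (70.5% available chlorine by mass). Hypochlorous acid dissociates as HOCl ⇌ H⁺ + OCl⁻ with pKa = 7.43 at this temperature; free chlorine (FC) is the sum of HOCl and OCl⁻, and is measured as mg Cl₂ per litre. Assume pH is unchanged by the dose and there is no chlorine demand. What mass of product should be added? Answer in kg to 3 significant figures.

11.2 kg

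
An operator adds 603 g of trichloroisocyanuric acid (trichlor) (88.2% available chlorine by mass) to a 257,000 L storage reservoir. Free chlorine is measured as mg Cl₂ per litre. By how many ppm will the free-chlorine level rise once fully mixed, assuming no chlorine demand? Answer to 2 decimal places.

Available chlorine delivered: 603 g × 0.882 = 531.8 g as Cl₂.
Concentration rise: 531.8 g / 257,000 L = 2.069 mg/L = 2.07 ppm.

2.07 ppm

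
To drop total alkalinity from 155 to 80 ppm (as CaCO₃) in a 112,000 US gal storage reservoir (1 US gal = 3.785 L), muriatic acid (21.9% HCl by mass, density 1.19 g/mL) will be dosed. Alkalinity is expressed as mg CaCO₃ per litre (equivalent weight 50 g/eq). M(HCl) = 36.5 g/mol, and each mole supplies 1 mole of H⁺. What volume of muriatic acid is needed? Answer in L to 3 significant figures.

Volume: 112,000 US gal × 3.785 L/gal = 423,920 L.
Alkalinity to neutralize: (155 − 80) = 75 mg/L as CaCO₃ × 423,920 L = 31,790 g as CaCO₃.
Equivalents of H⁺ required: 31,790 ÷ 50 g/eq = 635.9 eq = 635.9 mol HCl.
Mass of HCl: 635.9 × 36.5 = 23,210 g.
Mass of 21.9% solution: 23,210 / 0.219 = 106,000 g.
Volume: 106,000 g ÷ 1.19 g/mL = 89,060 mL.

89.1 L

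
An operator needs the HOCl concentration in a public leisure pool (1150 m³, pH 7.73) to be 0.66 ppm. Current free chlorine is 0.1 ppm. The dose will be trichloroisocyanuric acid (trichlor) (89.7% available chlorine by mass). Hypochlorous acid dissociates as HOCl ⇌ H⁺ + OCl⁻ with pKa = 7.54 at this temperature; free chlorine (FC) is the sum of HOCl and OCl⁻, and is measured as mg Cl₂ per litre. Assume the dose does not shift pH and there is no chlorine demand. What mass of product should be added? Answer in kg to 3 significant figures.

2.03 kg

Volume: 1150 m³ = 1,150,000 L.
[OCl⁻]/[HOCl] = 10^(pH − pKa) = 10^(7.73 − 7.54) = 1.549; fraction as HOCl = 1/(1 + 1.549) = 0.3923.
Free chlorine required for 0.66 ppm HOCl: 0.66 / 0.3923 = 1.682 ppm.
FC to add: 1.682 − 0.1 = 1.582 mg/L as Cl₂.
Cl₂ equivalent: 1.582 mg/L × 1,150,000 L = 1820 g.
Product at 89.7% available Cl: 1820 / 0.897 = 2028 g.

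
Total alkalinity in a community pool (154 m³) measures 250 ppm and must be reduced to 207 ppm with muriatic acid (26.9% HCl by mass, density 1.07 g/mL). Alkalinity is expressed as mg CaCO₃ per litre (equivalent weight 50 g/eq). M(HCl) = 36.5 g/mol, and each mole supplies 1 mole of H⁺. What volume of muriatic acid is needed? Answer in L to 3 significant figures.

16.8 L

Volume: 154 m³ = 154,000 L.
Alkalinity to neutralize: (250 − 207) = 43 mg/L as CaCO₃ × 154,000 L = 6622 g as CaCO₃.
Equivalents of H⁺ required: 6622 ÷ 50 g/eq = 132.4 eq = 132.4 mol HCl.
Mass of HCl: 132.4 × 36.5 = 4834 g.
Mass of 26.9% solution: 4834 / 0.269 = 17,970 g.
Volume: 17,970 g ÷ 1.07 g/mL = 16,790 mL.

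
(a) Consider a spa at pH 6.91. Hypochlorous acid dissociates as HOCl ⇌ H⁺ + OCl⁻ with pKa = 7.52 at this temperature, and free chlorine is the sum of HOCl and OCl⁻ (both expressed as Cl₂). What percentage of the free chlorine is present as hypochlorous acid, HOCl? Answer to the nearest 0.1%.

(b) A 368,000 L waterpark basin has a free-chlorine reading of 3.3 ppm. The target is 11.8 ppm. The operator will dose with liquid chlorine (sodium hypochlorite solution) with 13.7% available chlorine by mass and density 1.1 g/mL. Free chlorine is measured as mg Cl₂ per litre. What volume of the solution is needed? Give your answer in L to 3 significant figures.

(a) [OCl⁻]/[HOCl] = 10^(pH − pKa) = 10^(6.91 − 7.52) = 10^-0.61 = 0.2455.
(a) Fraction as HOCl = 1 / (1 + 0.2455) = 0.8029.

(b) Chlorine deficit: 11.8 − 3.3 = 8.5 ppm = 8.5 mg/L as Cl₂.
(b) Cl₂ equivalent needed: 8.5 mg/L × 368,000 L = 3,128,000 mg = 3128 g.
(b) Product at 13.7% available chlorine: 3128 / 0.137 = 22,830 g.
(b) Volume at density 1.1 g/mL: 22,830 g ÷ 1.1 g/mL = 20,760 mL.

(a) 80.3%; (b) 20.8 L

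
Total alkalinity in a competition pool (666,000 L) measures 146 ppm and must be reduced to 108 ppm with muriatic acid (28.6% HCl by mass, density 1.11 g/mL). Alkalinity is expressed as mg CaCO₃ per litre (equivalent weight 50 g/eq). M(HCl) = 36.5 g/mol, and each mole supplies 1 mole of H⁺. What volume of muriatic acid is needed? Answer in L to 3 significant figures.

58.2 L

Alkalinity to neutralize: (146 − 108) = 38 mg/L as CaCO₃ × 666,000 L = 25,310 g as CaCO₃.
Equivalents of H⁺ required: 25,310 ÷ 50 g/eq = 506.2 eq = 506.2 mol HCl.
Mass of HCl: 506.2 × 36.5 = 18,470 g.
Mass of 28.6% solution: 18,470 / 0.286 = 64,600 g.
Volume: 64,600 g ÷ 1.11 g/mL = 58,200 mL.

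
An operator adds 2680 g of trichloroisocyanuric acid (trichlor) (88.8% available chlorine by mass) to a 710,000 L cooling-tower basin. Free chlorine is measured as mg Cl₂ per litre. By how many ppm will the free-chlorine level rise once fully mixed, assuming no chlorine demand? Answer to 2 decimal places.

Available chlorine delivered: 2680 g × 0.888 = 2380 g as Cl₂.
Concentration rise: 2380 g / 710,000 L = 3.352 mg/L = 3.35 ppm.

3.35 ppm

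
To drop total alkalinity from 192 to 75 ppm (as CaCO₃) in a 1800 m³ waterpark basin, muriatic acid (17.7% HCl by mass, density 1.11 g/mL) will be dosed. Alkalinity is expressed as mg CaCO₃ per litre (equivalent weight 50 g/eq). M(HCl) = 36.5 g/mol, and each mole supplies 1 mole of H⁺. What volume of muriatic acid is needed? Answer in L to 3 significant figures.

783 L

Volume: 1800 m³ = 1,800,000 L.
Alkalinity to neutralize: (192 − 75) = 117 mg/L as CaCO₃ × 1,800,000 L = 210,600 g as CaCO₃.
Equivalents of H⁺ required: 210,600 ÷ 50 g/eq = 4212 eq = 4212 mol HCl.
Mass of HCl: 4212 × 36.5 = 153,700 g.
Mass of 17.7% solution: 153,700 / 0.177 = 868,600 g.
Volume: 868,600 g ÷ 1.11 g/mL = 782,500 mL.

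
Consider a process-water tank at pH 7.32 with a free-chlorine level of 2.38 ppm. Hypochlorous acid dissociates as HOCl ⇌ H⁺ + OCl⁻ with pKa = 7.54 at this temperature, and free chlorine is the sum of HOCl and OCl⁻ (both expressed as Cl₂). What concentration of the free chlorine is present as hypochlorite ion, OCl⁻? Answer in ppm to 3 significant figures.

0.895 ppm

[OCl⁻]/[HOCl] = 10^(pH − pKa) = 10^(7.32 − 7.54) = 10^-0.22 = 0.6026.
Fraction as HOCl = 1 / (1 + 0.6026) = 0.624.
OCl⁻ = (1 − 0.624) × 2.38 ppm = 0.8949 ppm.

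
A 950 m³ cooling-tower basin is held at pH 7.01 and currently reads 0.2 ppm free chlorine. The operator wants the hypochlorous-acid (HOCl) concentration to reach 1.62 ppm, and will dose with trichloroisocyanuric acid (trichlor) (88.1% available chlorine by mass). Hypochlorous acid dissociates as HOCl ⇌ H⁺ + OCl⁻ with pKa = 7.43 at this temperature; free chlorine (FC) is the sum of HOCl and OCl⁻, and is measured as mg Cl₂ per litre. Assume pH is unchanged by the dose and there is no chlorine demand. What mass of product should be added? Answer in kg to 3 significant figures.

2.20 kg

Volume: 950 m³ = 950,000 L.
[OCl⁻]/[HOCl] = 10^(pH − pKa) = 10^(7.01 − 7.43) = 0.3802; fraction as HOCl = 1/(1 + 0.3802) = 0.7245.
Free chlorine required for 1.62 ppm HOCl: 1.62 / 0.7245 = 2.236 ppm.
FC to add: 2.236 − 0.2 = 2.036 mg/L as Cl₂.
Cl₂ equivalent: 2.036 mg/L × 950,000 L = 1934 g.
Product at 88.1% available Cl: 1934 / 0.881 = 2195 g.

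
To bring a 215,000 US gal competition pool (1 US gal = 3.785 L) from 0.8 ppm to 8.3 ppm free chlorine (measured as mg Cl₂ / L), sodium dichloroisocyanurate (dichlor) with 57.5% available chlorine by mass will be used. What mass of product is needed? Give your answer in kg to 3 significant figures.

10.6 kg

Volume: 215,000 US gal × 3.785 L/gal = 813,775 L.
Chlorine deficit: 8.3 − 0.8 = 7.5 ppm = 7.5 mg/L as Cl₂.
Cl₂ equivalent needed: 7.5 mg/L × 813,775 L = 6,103,000 mg = 6103 g.
Product at 57.5% available chlorine: 6103 / 0.575 = 10,610 g.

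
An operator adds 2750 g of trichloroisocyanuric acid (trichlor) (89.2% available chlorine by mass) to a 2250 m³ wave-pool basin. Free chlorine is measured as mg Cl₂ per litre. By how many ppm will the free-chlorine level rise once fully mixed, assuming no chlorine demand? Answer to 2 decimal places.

1.09 ppm

Volume: 2250 m³ = 2,250,000 L.
Available chlorine delivered: 2750 g × 0.892 = 2453 g as Cl₂.
Concentration rise: 2453 g / 2,250,000 L = 1.09 mg/L = 1.09 ppm.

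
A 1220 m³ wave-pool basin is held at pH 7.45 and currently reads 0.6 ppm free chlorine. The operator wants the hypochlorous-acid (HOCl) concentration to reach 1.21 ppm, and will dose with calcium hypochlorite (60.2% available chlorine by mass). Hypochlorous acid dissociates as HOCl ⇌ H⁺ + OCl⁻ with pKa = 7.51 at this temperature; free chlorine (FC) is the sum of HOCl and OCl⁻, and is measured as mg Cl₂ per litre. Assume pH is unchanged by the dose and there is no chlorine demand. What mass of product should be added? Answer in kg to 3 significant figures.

3.37 kg

Volume: 1220 m³ = 1,220,000 L.
[OCl⁻]/[HOCl] = 10^(pH − pKa) = 10^(7.45 − 7.51) = 0.871; fraction as HOCl = 1/(1 + 0.871) = 0.5345.
Free chlorine required for 1.21 ppm HOCl: 1.21 / 0.5345 = 2.264 ppm.
FC to add: 2.264 − 0.6 = 1.664 mg/L as Cl₂.
Cl₂ equivalent: 1.664 mg/L × 1,220,000 L = 2030 g.
Product at 60.2% available Cl: 2030 / 0.602 = 3372 g.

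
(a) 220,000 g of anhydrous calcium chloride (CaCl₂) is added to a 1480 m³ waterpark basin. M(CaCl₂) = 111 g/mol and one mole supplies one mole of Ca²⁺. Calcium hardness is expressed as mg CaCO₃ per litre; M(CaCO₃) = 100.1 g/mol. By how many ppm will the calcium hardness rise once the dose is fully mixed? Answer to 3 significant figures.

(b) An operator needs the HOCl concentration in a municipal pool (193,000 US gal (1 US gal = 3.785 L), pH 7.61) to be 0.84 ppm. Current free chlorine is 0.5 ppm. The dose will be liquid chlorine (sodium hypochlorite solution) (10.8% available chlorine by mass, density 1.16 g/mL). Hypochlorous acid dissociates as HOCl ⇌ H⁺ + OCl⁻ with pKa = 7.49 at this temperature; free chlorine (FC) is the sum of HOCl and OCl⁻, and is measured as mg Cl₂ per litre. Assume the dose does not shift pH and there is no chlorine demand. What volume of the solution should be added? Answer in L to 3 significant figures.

(a) 134 ppm; (b) 8.44 L

(a) Volume: 1480 m³ = 1,480,000 L.
(a) Moles of Ca²⁺: 220,000 g ÷ 111 g/mol = 1982 mol.
(a) As CaCO₃: 1982 mol × 100.1 g/mol = 198,400 g.
(a) Rise: 198,400 g / 1,480,000 L × 1000 = 134.1 mg/L.

(b) Volume: 193,000 US gal × 3.785 L/gal = 730,505 L.
(b) [OCl⁻]/[HOCl] = 10^(pH − pKa) = 10^(7.61 − 7.49) = 1.318; fraction as HOCl = 1/(1 + 1.318) = 0.4314.
(b) Free chlorine required for 0.84 ppm HOCl: 0.84 / 0.4314 = 1.947 ppm.
(b) FC to add: 1.947 − 0.5 = 1.447 mg/L as Cl₂.
(b) Cl₂ equivalent: 1.447 mg/L × 730,505 L = 1057 g.
(b) Product at 10.8% available Cl: 1057 / 0.108 = 9790 g.
(b) Volume: 9790 g ÷ 1.16 g/mL = 8439 mL.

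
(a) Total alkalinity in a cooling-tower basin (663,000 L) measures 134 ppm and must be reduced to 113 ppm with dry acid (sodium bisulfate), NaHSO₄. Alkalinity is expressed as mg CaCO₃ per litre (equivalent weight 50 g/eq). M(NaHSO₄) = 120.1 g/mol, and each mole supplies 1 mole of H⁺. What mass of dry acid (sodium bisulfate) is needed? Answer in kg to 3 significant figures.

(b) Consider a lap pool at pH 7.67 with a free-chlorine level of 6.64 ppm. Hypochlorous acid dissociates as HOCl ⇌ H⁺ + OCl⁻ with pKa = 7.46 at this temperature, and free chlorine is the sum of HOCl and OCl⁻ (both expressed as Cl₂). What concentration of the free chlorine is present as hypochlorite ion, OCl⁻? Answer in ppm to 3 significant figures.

(a) 33.4 kg; (b) 4.11 ppm

(a) Alkalinity to neutralize: (134 − 113) = 21 mg/L as CaCO₃ × 663,000 L = 13,920 g as CaCO₃.
(a) Equivalents of H⁺ required: 13,920 ÷ 50 g/eq = 278.5 eq = 278.5 mol NaHSO₄.
(a) Mass of NaHSO₄: 278.5 × 120.1 = 33,440 g.

(b) [OCl⁻]/[HOCl] = 10^(pH − pKa) = 10^(7.67 − 7.46) = 10^0.21 = 1.622.
(b) Fraction as HOCl = 1 / (1 + 1.622) = 0.3814.
(b) OCl⁻ = (1 − 0.3814) × 6.64 ppm = 4.107 ppm.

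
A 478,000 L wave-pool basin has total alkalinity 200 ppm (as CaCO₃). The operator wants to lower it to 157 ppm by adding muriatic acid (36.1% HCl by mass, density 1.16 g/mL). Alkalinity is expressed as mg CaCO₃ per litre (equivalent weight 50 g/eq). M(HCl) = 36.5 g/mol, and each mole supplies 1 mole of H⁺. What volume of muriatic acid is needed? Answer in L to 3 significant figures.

35.8 L

Alkalinity to neutralize: (200 − 157) = 43 mg/L as CaCO₃ × 478,000 L = 20,550 g as CaCO₃.
Equivalents of H⁺ required: 20,550 ÷ 50 g/eq = 411.1 eq = 411.1 mol HCl.
Mass of HCl: 411.1 × 36.5 = 15,000 g.
Mass of 36.1% solution: 15,000 / 0.361 = 41,560 g.
Volume: 41,560 g ÷ 1.16 g/mL = 35,830 mL.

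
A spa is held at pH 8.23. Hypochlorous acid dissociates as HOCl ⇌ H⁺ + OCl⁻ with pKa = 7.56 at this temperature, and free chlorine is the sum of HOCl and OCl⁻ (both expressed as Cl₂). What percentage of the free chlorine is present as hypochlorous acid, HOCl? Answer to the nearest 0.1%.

17.6%

[OCl⁻]/[HOCl] = 10^(pH − pKa) = 10^(8.23 − 7.56) = 10^0.67 = 4.677.
Fraction as HOCl = 1 / (1 + 4.677) = 0.1761.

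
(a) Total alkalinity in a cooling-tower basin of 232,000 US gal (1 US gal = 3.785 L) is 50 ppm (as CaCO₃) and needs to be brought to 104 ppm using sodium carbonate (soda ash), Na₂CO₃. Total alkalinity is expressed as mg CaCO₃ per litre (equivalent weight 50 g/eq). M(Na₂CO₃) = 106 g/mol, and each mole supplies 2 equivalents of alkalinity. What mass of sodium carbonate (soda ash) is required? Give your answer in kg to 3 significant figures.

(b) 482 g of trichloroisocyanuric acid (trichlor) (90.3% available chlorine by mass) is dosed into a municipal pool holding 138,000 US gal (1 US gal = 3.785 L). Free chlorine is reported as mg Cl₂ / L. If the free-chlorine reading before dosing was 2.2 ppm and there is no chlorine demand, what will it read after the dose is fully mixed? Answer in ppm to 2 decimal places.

(a) Volume: 232,000 US gal × 3.785 L/gal = 878,120 L.
(a) Alkalinity to add: (104 − 50) = 54 mg/L as CaCO₃ × 878,120 L = 47,420 g as CaCO₃.
(a) Equivalents: 47,420 g ÷ 50 g/eq = 948.4 eq.
(a) Each mole of Na₂CO₃ supplies 2 eq, so 948.4 / 2 = 474.2 mol.
(a) Mass: 474.2 mol × 106 g/mol = 50,260 g.

(b) Volume: 138,000 US gal × 3.785 L/gal = 522,330 L.
(b) Available chlorine delivered: 482 g × 0.903 = 435.2 g as Cl₂.
(b) Concentration rise: 435.2 g / 522,330 L = 0.8333 mg/L = 0.83 ppm.
(b) Final FC: 2.2 + 0.83 = 3.03 ppm.

(a) 50.3 kg; (b) 3.03 ppm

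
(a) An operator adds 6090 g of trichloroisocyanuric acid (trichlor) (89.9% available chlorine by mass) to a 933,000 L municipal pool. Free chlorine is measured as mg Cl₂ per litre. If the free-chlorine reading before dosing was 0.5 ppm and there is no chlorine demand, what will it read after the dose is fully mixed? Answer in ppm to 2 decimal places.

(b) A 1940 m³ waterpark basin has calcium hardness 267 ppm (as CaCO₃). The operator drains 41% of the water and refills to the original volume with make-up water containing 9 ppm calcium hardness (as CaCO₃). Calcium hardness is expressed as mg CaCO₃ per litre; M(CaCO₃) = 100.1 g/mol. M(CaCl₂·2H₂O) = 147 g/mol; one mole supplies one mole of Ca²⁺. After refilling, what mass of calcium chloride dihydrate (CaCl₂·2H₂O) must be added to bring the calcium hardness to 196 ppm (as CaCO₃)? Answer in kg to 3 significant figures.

(a) 6.37 ppm; (b) 99.1 kg

(a) Available chlorine delivered: 6090 g × 0.899 = 5475 g as Cl₂.
(a) Concentration rise: 5475 g / 933,000 L = 5.868 mg/L = 5.87 ppm.
(a) Final FC: 0.5 + 5.87 = 6.37 ppm.

(b) Volume: 1940 m³ = 1,940,000 L.
(b) After draining 41% and refilling: 267 × 0.59 + 9 × 0.41 = 161.22 ppm.
(b) Deficit to target: 196 − 161.22 = 34.78 mg/L.
(b) As CaCO₃: 34.78 mg/L × 1,940,000 L = 67,470 g; ÷ 100.1 = 674.1 mol Ca²⁺.
(b) Mass: 674.1 × 147 = 99,090 g.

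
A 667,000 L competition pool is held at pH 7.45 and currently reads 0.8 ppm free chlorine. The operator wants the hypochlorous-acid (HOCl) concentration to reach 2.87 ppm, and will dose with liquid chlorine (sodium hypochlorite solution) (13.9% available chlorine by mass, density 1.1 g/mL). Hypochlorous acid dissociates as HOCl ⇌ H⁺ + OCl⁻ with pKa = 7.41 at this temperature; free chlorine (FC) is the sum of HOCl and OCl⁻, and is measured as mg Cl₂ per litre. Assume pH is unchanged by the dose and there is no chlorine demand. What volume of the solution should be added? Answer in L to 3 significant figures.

[OCl⁻]/[HOCl] = 10^(pH − pKa) = 10^(7.45 − 7.41) = 1.096; fraction as HOCl = 1/(1 + 1.096) = 0.477.
Free chlorine required for 2.87 ppm HOCl: 2.87 / 0.477 = 6.017 ppm.
FC to add: 6.017 − 0.8 = 5.217 mg/L as Cl₂.
Cl₂ equivalent: 5.217 mg/L × 667,000 L = 3480 g.
Product at 13.9% available Cl: 3480 / 0.139 = 25,030 g.
Volume: 25,030 g ÷ 1.1 g/mL = 22,760 mL.

22.8 L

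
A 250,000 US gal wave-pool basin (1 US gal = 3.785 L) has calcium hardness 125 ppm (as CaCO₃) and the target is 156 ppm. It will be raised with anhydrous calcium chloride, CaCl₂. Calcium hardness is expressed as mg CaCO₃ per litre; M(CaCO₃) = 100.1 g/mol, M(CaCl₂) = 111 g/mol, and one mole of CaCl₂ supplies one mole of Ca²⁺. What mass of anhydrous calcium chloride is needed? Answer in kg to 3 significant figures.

32.5 kg

Volume: 250,000 US gal × 3.785 L/gal = 946,250 L.
Hardness to add: (156 − 125) = 31 mg/L as CaCO₃ × 946,250 L = 29,330 g as CaCO₃.
Moles of Ca²⁺ (1 mol Ca²⁺ ≡ 1 mol CaCO₃): 29,330 / 100.1 g/mol = 293 mol.
Mass of CaCl₂: 293 × 111 = 32,530 g.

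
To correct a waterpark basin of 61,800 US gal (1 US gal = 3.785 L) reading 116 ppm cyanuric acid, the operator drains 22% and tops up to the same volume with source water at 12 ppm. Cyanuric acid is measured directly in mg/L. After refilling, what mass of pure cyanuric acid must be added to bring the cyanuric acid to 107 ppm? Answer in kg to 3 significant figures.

Volume: 61,800 US gal × 3.785 L/gal = 233,913 L.
After draining 22% and refilling: 116 × 0.78 + 12 × 0.22 = 93.12 ppm.
Deficit to target: 107 − 93.12 = 13.88 mg/L.
Mass: 13.88 mg/L × 233,913 L = 3247 g cyanuric acid.

3.25 kg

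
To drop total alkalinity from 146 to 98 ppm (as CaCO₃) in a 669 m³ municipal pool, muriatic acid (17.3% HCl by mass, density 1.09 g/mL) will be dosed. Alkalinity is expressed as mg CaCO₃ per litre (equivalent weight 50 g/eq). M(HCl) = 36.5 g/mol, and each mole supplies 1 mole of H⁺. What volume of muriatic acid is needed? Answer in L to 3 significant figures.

124 L

Volume: 669 m³ = 669,000 L.
Alkalinity to neutralize: (146 − 98) = 48 mg/L as CaCO₃ × 669,000 L = 32,110 g as CaCO₃.
Equivalents of H⁺ required: 32,110 ÷ 50 g/eq = 642.2 eq = 642.2 mol HCl.
Mass of HCl: 642.2 × 36.5 = 23,440 g.
Mass of 17.3% solution: 23,440 / 0.173 = 135,500 g.
Volume: 135,500 g ÷ 1.09 g/mL = 124,300 mL.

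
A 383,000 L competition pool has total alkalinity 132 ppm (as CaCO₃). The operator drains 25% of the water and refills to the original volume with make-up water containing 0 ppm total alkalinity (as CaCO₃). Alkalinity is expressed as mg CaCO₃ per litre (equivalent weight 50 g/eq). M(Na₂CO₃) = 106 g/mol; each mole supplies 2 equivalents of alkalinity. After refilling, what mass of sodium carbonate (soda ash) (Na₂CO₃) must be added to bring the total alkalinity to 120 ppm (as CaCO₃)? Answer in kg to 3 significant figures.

8.53 kg

After draining 25% and refilling: 132 × 0.75 + 0 × 0.25 = 99 ppm.
Deficit to target: 120 − 99 = 21 mg/L.
As CaCO₃: 21 mg/L × 383,000 L = 8043 g; ÷ 50 g/eq ÷ 2 = 80.43 mol Na₂CO₃.
Mass: 80.43 × 106 = 8526 g.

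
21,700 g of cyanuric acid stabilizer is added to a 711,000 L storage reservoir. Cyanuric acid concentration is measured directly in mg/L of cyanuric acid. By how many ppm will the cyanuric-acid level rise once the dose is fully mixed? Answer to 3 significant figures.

Rise: 21,700 g / 711,000 L × 1000 = 30.52 mg/L.

30.5 ppm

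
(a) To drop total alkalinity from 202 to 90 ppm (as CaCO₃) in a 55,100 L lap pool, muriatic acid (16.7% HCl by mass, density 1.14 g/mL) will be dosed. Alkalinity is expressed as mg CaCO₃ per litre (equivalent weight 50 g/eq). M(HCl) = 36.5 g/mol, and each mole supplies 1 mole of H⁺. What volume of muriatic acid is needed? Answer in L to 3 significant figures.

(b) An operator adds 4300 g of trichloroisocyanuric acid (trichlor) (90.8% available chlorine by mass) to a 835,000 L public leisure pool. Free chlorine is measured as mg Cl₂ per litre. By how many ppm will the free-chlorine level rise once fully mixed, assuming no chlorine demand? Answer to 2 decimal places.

(a) 23.7 L; (b) 4.68 ppm

(a) Alkalinity to neutralize: (202 − 90) = 112 mg/L as CaCO₃ × 55,100 L = 6171 g as CaCO₃.
(a) Equivalents of H⁺ required: 6171 ÷ 50 g/eq = 123.4 eq = 123.4 mol HCl.
(a) Mass of HCl: 123.4 × 36.5 = 4505 g.
(a) Mass of 16.7% solution: 4505 / 0.167 = 26,980 g.
(a) Volume: 26,980 g ÷ 1.14 g/mL = 23,660 mL.

(b) Available chlorine delivered: 4300 g × 0.908 = 3904 g as Cl₂.
(b) Concentration rise: 3904 g / 835,000 L = 4.676 mg/L = 4.68 ppm.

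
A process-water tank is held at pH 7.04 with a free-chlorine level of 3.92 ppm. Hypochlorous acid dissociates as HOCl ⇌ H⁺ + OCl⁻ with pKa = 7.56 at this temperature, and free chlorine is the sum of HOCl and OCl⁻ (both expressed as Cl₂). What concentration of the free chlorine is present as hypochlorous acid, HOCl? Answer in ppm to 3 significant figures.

[OCl⁻]/[HOCl] = 10^(pH − pKa) = 10^(7.04 − 7.56) = 10^-0.52 = 0.302.
Fraction as HOCl = 1 / (1 + 0.302) = 0.7681.
HOCl = 0.7681 × 3.92 ppm = 3.011 ppm.

3.01 ppm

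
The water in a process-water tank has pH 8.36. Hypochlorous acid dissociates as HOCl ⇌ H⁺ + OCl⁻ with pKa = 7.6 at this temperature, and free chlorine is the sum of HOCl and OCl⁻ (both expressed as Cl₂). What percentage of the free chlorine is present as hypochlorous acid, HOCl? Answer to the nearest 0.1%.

14.8%

[OCl⁻]/[HOCl] = 10^(pH − pKa) = 10^(8.36 − 7.6) = 10^0.76 = 5.754.
Fraction as HOCl = 1 / (1 + 5.754) = 0.1481.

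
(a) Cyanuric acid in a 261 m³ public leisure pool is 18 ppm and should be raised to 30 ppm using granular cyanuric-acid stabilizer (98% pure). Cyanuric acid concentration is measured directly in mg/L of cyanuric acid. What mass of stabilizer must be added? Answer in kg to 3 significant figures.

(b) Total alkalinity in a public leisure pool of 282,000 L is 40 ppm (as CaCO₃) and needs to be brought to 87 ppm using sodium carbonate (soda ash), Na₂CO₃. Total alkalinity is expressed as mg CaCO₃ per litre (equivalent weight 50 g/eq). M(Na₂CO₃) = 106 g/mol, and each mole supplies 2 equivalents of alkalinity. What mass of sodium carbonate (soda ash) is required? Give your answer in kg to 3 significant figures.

(a) 3.20 kg; (b) 14.0 kg

(a) Volume: 261 m³ = 261,000 L.
(a) CYA to add: (30 − 18) = 12 mg/L × 261,000 L = 3132 g cyanuric acid.
(a) At 98% purity: 3132 / 0.98 = 3196 g product.

(b) Alkalinity to add: (87 − 40) = 47 mg/L as CaCO₃ × 282,000 L = 13,250 g as CaCO₃.
(b) Equivalents: 13,250 g ÷ 50 g/eq = 265.1 eq.
(b) Each mole of Na₂CO₃ supplies 2 eq, so 265.1 / 2 = 132.5 mol.
(b) Mass: 132.5 mol × 106 g/mol = 14,050 g.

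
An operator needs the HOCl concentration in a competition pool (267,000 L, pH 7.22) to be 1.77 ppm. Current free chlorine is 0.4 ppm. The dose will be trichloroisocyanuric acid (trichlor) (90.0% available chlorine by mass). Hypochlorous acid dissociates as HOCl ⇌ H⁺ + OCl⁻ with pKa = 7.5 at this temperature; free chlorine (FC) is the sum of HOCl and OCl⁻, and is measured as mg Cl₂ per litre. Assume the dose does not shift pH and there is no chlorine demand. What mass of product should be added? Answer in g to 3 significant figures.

682 g

[OCl⁻]/[HOCl] = 10^(pH − pKa) = 10^(7.22 − 7.5) = 0.5248; fraction as HOCl = 1/(1 + 0.5248) = 0.6558.
Free chlorine required for 1.77 ppm HOCl: 1.77 / 0.6558 = 2.699 ppm.
FC to add: 2.699 − 0.4 = 2.299 mg/L as Cl₂.
Cl₂ equivalent: 2.299 mg/L × 267,000 L = 613.8 g.
Product at 90.0% available Cl: 613.8 / 0.9 = 682 g.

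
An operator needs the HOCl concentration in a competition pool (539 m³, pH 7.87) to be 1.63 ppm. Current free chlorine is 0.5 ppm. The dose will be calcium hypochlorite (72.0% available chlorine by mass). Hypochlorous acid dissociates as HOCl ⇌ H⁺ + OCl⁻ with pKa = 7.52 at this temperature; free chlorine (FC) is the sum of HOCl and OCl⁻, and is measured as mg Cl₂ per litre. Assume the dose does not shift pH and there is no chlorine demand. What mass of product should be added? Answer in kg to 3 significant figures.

Volume: 539 m³ = 539,000 L.
[OCl⁻]/[HOCl] = 10^(pH − pKa) = 10^(7.87 − 7.52) = 2.239; fraction as HOCl = 1/(1 + 2.239) = 0.3088.
Free chlorine required for 1.63 ppm HOCl: 1.63 / 0.3088 = 5.279 ppm.
FC to add: 5.279 − 0.5 = 4.779 mg/L as Cl₂.
Cl₂ equivalent: 4.779 mg/L × 539,000 L = 2576 g.
Product at 72.0% available Cl: 2576 / 0.72 = 3578 g.

3.58 kg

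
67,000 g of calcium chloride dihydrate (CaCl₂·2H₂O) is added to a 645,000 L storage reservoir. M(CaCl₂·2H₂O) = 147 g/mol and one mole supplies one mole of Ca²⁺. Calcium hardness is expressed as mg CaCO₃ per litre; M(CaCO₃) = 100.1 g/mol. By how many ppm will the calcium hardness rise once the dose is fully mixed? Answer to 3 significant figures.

Moles of Ca²⁺: 67,000 g ÷ 147 g/mol = 455.8 mol.
As CaCO₃: 455.8 mol × 100.1 g/mol = 45,620 g.
Rise: 45,620 g / 645,000 L × 1000 = 70.73 mg/L.

70.7 ppm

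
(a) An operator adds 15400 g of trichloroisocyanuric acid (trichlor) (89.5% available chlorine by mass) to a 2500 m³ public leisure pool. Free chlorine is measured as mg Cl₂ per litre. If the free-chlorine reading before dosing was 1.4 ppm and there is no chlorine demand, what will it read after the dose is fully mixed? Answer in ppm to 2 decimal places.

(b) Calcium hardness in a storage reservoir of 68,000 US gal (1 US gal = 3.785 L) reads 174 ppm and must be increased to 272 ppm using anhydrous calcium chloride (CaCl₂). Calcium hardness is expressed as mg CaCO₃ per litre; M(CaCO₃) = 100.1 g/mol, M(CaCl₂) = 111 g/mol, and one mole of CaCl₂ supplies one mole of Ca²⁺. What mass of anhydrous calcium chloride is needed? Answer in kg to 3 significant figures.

(a) 6.91 ppm; (b) 28.0 kg

(a) Volume: 2500 m³ = 2,500,000 L.
(a) Available chlorine delivered: 15,400 g × 0.895 = 13,780 g as Cl₂.
(a) Concentration rise: 13,780 g / 2,500,000 L = 5.513 mg/L = 5.51 ppm.
(a) Final FC: 1.4 + 5.51 = 6.91 ppm.

(b) Volume: 68,000 US gal × 3.785 L/gal = 257,380 L.
(b) Hardness to add: (272 − 174) = 98 mg/L as CaCO₃ × 257,380 L = 25,220 g as CaCO₃.
(b) Moles of Ca²⁺ (1 mol Ca²⁺ ≡ 1 mol CaCO₃): 25,220 / 100.1 g/mol = 252 mol.
(b) Mass of CaCl₂: 252 × 111 = 27,970 g.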